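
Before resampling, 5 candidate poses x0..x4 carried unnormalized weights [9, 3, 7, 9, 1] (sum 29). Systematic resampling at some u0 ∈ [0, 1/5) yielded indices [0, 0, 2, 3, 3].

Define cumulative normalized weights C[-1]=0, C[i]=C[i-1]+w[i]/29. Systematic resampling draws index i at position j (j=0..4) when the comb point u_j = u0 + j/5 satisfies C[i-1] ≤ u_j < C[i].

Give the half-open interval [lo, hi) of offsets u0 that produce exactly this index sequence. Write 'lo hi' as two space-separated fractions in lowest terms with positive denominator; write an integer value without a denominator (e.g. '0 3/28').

C = [9/29, 12/29, 19/29, 28/29, 1]
j=0 picked index 0: u0 ∈ [0, 9/29)
j=1 picked index 0: u0 ∈ [-1/5, 16/145)
j=2 picked index 2: u0 ∈ [2/145, 37/145)
j=3 picked index 3: u0 ∈ [8/145, 53/145)
j=4 picked index 3: u0 ∈ [-21/145, 24/145)
intersection: [8/145, 16/145)

8/145 16/145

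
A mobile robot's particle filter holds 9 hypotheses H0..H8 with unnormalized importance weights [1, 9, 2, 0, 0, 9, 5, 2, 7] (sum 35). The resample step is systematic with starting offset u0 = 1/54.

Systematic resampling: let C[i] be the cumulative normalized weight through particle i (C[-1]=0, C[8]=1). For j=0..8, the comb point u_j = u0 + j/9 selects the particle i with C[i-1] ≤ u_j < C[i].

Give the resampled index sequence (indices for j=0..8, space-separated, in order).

C = [1/35, 2/7, 12/35, 12/35, 12/35, 3/5, 26/35, 4/5, 1]
j=0: u_0=1/54 ∈ [0, 1/35) → index 0
j=1: u_1=7/54 ∈ [1/35, 2/7) → index 1
j=2: u_2=13/54 ∈ [1/35, 2/7) → index 1
j=3: u_3=19/54 ∈ [12/35, 3/5) → index 5
j=4: u_4=25/54 ∈ [12/35, 3/5) → index 5
j=5: u_5=31/54 ∈ [12/35, 3/5) → index 5
j=6: u_6=37/54 ∈ [3/5, 26/35) → index 6
j=7: u_7=43/54 ∈ [26/35, 4/5) → index 7
j=8: u_8=49/54 ∈ [4/5, 1) → index 8

0 1 1 5 5 5 6 7 8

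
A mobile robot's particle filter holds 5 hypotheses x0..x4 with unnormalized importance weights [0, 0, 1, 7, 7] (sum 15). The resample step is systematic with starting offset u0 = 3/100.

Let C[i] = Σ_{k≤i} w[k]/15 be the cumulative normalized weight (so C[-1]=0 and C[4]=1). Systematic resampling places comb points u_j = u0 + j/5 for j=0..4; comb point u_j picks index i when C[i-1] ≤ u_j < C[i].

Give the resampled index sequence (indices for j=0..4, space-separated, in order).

C = [0, 0, 1/15, 8/15, 1]
j=0: u_0=3/100 ∈ [0, 1/15) → index 2
j=1: u_1=23/100 ∈ [1/15, 8/15) → index 3
j=2: u_2=43/100 ∈ [1/15, 8/15) → index 3
j=3: u_3=63/100 ∈ [8/15, 1) → index 4
j=4: u_4=83/100 ∈ [8/15, 1) → index 4

2 3 3 4 4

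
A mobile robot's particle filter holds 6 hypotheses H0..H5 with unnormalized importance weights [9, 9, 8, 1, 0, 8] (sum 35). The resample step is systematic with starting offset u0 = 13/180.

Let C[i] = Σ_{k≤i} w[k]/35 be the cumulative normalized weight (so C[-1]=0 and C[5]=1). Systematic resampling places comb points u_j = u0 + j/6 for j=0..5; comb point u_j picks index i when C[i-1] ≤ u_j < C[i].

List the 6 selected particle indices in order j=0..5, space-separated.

C = [9/35, 18/35, 26/35, 27/35, 27/35, 1]
j=0: u_0=13/180 ∈ [0, 9/35) → index 0
j=1: u_1=43/180 ∈ [0, 9/35) → index 0
j=2: u_2=73/180 ∈ [9/35, 18/35) → index 1
j=3: u_3=103/180 ∈ [18/35, 26/35) → index 2
j=4: u_4=133/180 ∈ [18/35, 26/35) → index 2
j=5: u_5=163/180 ∈ [27/35, 1) → index 5

0 0 1 2 2 5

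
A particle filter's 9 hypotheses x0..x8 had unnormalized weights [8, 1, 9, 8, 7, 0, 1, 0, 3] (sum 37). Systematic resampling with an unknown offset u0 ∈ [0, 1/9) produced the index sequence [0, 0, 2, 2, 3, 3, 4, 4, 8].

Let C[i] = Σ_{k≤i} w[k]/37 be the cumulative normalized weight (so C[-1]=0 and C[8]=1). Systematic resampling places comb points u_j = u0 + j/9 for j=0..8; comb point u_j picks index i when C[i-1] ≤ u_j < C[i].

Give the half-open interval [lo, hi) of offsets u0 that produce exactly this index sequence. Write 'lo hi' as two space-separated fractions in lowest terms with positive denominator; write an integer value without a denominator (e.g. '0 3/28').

C = [8/37, 9/37, 18/37, 26/37, 33/37, 33/37, 34/37, 34/37, 1]
j=0 picked index 0: u0 ∈ [0, 8/37)
j=1 picked index 0: u0 ∈ [-1/9, 35/333)
j=2 picked index 2: u0 ∈ [7/333, 88/333)
j=3 picked index 2: u0 ∈ [-10/111, 17/111)
j=4 picked index 3: u0 ∈ [14/333, 86/333)
j=5 picked index 3: u0 ∈ [-23/333, 49/333)
j=6 picked index 4: u0 ∈ [4/111, 25/111)
j=7 picked index 4: u0 ∈ [-25/333, 38/333)
j=8 picked index 8: u0 ∈ [10/333, 1/9)
intersection: [14/333, 35/333)

14/333 35/333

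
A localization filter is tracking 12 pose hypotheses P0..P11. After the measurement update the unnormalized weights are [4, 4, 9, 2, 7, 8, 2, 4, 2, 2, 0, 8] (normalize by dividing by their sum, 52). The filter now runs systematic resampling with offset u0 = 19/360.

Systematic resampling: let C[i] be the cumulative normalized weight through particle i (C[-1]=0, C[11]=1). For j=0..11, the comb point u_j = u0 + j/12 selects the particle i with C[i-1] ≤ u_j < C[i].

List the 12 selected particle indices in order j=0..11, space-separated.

C = [1/13, 2/13, 17/52, 19/52, 1/2, 17/26, 9/13, 10/13, 21/26, 11/13, 11/13, 1]
j=0: u_0=19/360 ∈ [0, 1/13) → index 0
j=1: u_1=49/360 ∈ [1/13, 2/13) → index 1
j=2: u_2=79/360 ∈ [2/13, 17/52) → index 2
j=3: u_3=109/360 ∈ [2/13, 17/52) → index 2
j=4: u_4=139/360 ∈ [19/52, 1/2) → index 4
j=5: u_5=169/360 ∈ [19/52, 1/2) → index 4
j=6: u_6=199/360 ∈ [1/2, 17/26) → index 5
j=7: u_7=229/360 ∈ [1/2, 17/26) → index 5
j=8: u_8=259/360 ∈ [9/13, 10/13) → index 7
j=9: u_9=289/360 ∈ [10/13, 21/26) → index 8
j=10: u_10=319/360 ∈ [11/13, 1) → index 11
j=11: u_11=349/360 ∈ [11/13, 1) → index 11

0 1 2 2 4 4 5 5 7 8 11 11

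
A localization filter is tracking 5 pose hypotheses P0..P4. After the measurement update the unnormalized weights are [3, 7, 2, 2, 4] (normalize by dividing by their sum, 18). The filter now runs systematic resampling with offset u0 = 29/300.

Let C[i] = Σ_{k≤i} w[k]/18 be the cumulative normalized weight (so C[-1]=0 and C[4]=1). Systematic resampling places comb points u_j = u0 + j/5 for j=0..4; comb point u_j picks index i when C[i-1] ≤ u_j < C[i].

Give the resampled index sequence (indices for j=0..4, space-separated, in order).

0 1 1 3 4

C = [1/6, 5/9, 2/3, 7/9, 1]
j=0: u_0=29/300 ∈ [0, 1/6) → index 0
j=1: u_1=89/300 ∈ [1/6, 5/9) → index 1
j=2: u_2=149/300 ∈ [1/6, 5/9) → index 1
j=3: u_3=209/300 ∈ [2/3, 7/9) → index 3
j=4: u_4=269/300 ∈ [7/9, 1) → index 4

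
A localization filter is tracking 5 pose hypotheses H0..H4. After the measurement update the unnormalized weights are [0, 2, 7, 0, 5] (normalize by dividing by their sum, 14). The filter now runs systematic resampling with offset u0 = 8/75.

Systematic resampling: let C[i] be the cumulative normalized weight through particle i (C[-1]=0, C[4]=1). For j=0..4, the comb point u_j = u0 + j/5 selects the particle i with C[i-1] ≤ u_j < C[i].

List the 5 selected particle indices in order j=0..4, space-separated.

1 2 2 4 4

C = [0, 1/7, 9/14, 9/14, 1]
j=0: u_0=8/75 ∈ [0, 1/7) → index 1
j=1: u_1=23/75 ∈ [1/7, 9/14) → index 2
j=2: u_2=38/75 ∈ [1/7, 9/14) → index 2
j=3: u_3=53/75 ∈ [9/14, 1) → index 4
j=4: u_4=68/75 ∈ [9/14, 1) → index 4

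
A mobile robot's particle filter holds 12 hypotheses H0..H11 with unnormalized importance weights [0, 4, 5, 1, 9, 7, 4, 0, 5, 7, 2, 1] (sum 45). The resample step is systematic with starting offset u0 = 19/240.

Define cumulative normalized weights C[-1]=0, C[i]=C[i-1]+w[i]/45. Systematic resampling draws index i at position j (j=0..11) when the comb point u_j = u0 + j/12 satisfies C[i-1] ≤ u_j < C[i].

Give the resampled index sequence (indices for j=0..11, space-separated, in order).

C = [0, 4/45, 1/5, 2/9, 19/45, 26/45, 2/3, 2/3, 7/9, 14/15, 44/45, 1]
j=0: u_0=19/240 ∈ [0, 4/45) → index 1
j=1: u_1=13/80 ∈ [4/45, 1/5) → index 2
j=2: u_2=59/240 ∈ [2/9, 19/45) → index 4
j=3: u_3=79/240 ∈ [2/9, 19/45) → index 4
j=4: u_4=33/80 ∈ [2/9, 19/45) → index 4
j=5: u_5=119/240 ∈ [19/45, 26/45) → index 5
j=6: u_6=139/240 ∈ [26/45, 2/3) → index 6
j=7: u_7=53/80 ∈ [26/45, 2/3) → index 6
j=8: u_8=179/240 ∈ [2/3, 7/9) → index 8
j=9: u_9=199/240 ∈ [7/9, 14/15) → index 9
j=10: u_10=73/80 ∈ [7/9, 14/15) → index 9
j=11: u_11=239/240 ∈ [44/45, 1) → index 11

1 2 4 4 4 5 6 6 8 9 9 11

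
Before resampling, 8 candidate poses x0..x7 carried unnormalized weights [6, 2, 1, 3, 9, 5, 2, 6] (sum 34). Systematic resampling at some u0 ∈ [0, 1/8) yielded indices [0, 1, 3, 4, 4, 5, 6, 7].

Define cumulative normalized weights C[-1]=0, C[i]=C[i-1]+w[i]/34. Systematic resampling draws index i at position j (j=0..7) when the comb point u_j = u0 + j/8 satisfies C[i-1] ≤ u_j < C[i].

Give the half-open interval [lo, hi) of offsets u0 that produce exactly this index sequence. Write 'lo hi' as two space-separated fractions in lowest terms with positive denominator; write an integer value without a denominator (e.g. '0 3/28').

7/136 5/68

C = [3/17, 4/17, 9/34, 6/17, 21/34, 13/17, 14/17, 1]
j=0 picked index 0: u0 ∈ [0, 3/17)
j=1 picked index 1: u0 ∈ [7/136, 15/136)
j=2 picked index 3: u0 ∈ [1/68, 7/68)
j=3 picked index 4: u0 ∈ [-3/136, 33/136)
j=4 picked index 4: u0 ∈ [-5/34, 2/17)
j=5 picked index 5: u0 ∈ [-1/136, 19/136)
j=6 picked index 6: u0 ∈ [1/68, 5/68)
j=7 picked index 7: u0 ∈ [-7/136, 1/8)
intersection: [7/136, 5/68)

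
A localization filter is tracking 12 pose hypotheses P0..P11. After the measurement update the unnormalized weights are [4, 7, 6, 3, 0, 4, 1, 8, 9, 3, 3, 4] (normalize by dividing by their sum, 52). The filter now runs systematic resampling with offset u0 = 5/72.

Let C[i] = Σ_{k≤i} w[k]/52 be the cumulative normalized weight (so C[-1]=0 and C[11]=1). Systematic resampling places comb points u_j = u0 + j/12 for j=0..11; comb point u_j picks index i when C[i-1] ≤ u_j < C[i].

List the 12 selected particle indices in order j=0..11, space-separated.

C = [1/13, 11/52, 17/52, 5/13, 5/13, 6/13, 25/52, 33/52, 21/26, 45/52, 12/13, 1]
j=0: u_0=5/72 ∈ [0, 1/13) → index 0
j=1: u_1=11/72 ∈ [1/13, 11/52) → index 1
j=2: u_2=17/72 ∈ [11/52, 17/52) → index 2
j=3: u_3=23/72 ∈ [11/52, 17/52) → index 2
j=4: u_4=29/72 ∈ [5/13, 6/13) → index 5
j=5: u_5=35/72 ∈ [25/52, 33/52) → index 7
j=6: u_6=41/72 ∈ [25/52, 33/52) → index 7
j=7: u_7=47/72 ∈ [33/52, 21/26) → index 8
j=8: u_8=53/72 ∈ [33/52, 21/26) → index 8
j=9: u_9=59/72 ∈ [21/26, 45/52) → index 9
j=10: u_10=65/72 ∈ [45/52, 12/13) → index 10
j=11: u_11=71/72 ∈ [12/13, 1) → index 11

0 1 2 2 5 7 7 8 8 9 10 11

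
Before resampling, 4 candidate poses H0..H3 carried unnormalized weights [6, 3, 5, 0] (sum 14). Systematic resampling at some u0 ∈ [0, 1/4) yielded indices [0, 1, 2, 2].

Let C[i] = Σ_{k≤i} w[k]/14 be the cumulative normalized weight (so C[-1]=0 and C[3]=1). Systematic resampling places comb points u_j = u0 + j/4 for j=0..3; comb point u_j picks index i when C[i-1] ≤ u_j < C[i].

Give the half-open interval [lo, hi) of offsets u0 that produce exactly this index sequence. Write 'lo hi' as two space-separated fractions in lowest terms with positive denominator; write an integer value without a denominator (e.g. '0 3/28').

C = [3/7, 9/14, 1, 1]
j=0 picked index 0: u0 ∈ [0, 3/7)
j=1 picked index 1: u0 ∈ [5/28, 11/28)
j=2 picked index 2: u0 ∈ [1/7, 1/2)
j=3 picked index 2: u0 ∈ [-3/28, 1/4)
intersection: [5/28, 1/4)

5/28 1/4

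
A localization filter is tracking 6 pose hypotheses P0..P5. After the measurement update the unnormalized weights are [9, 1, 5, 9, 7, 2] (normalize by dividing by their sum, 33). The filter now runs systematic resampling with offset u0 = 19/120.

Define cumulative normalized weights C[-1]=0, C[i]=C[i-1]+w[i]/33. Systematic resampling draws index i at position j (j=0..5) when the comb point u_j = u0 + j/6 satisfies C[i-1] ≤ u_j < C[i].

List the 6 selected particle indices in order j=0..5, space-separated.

C = [3/11, 10/33, 5/11, 8/11, 31/33, 1]
j=0: u_0=19/120 ∈ [0, 3/11) → index 0
j=1: u_1=13/40 ∈ [10/33, 5/11) → index 2
j=2: u_2=59/120 ∈ [5/11, 8/11) → index 3
j=3: u_3=79/120 ∈ [5/11, 8/11) → index 3
j=4: u_4=33/40 ∈ [8/11, 31/33) → index 4
j=5: u_5=119/120 ∈ [31/33, 1) → index 5

0 2 3 3 4 5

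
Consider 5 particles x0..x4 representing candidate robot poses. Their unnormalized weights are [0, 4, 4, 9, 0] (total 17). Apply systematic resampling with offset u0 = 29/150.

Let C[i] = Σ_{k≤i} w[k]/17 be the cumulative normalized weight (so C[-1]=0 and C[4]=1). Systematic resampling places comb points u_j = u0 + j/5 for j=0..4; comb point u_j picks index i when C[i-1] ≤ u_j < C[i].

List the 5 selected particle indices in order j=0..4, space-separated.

C = [0, 4/17, 8/17, 1, 1]
j=0: u_0=29/150 ∈ [0, 4/17) → index 1
j=1: u_1=59/150 ∈ [4/17, 8/17) → index 2
j=2: u_2=89/150 ∈ [8/17, 1) → index 3
j=3: u_3=119/150 ∈ [8/17, 1) → index 3
j=4: u_4=149/150 ∈ [8/17, 1) → index 3

1 2 3 3 3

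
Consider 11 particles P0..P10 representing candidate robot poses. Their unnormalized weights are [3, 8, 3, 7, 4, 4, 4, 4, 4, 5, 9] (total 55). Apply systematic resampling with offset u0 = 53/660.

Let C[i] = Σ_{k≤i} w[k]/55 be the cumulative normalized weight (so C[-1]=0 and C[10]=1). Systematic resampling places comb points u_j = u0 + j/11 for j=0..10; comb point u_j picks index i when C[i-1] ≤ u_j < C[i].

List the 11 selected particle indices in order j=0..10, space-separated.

1 1 3 3 4 6 7 8 9 10 10

C = [3/55, 1/5, 14/55, 21/55, 5/11, 29/55, 3/5, 37/55, 41/55, 46/55, 1]
j=0: u_0=53/660 ∈ [3/55, 1/5) → index 1
j=1: u_1=113/660 ∈ [3/55, 1/5) → index 1
j=2: u_2=173/660 ∈ [14/55, 21/55) → index 3
j=3: u_3=233/660 ∈ [14/55, 21/55) → index 3
j=4: u_4=293/660 ∈ [21/55, 5/11) → index 4
j=5: u_5=353/660 ∈ [29/55, 3/5) → index 6
j=6: u_6=413/660 ∈ [3/5, 37/55) → index 7
j=7: u_7=43/60 ∈ [37/55, 41/55) → index 8
j=8: u_8=533/660 ∈ [41/55, 46/55) → index 9
j=9: u_9=593/660 ∈ [46/55, 1) → index 10
j=10: u_10=653/660 ∈ [46/55, 1) → index 10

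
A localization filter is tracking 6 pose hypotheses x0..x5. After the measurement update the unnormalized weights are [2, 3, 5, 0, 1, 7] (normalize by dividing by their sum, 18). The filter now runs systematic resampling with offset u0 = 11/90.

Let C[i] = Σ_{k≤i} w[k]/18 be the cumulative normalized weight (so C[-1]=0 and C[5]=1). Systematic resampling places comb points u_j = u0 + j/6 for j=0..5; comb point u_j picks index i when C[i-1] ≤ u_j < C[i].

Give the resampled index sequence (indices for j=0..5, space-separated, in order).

C = [1/9, 5/18, 5/9, 5/9, 11/18, 1]
j=0: u_0=11/90 ∈ [1/9, 5/18) → index 1
j=1: u_1=13/45 ∈ [5/18, 5/9) → index 2
j=2: u_2=41/90 ∈ [5/18, 5/9) → index 2
j=3: u_3=28/45 ∈ [11/18, 1) → index 5
j=4: u_4=71/90 ∈ [11/18, 1) → index 5
j=5: u_5=43/45 ∈ [11/18, 1) → index 5

1 2 2 5 5 5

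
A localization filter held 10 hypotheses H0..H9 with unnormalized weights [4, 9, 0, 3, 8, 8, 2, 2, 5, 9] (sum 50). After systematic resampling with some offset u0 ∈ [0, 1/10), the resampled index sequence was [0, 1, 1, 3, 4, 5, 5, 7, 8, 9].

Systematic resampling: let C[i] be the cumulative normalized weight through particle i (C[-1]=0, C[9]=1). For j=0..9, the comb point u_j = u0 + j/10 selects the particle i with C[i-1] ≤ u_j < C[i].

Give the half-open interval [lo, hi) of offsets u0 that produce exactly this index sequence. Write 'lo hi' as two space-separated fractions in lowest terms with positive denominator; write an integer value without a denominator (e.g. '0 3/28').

C = [2/25, 13/50, 13/50, 8/25, 12/25, 16/25, 17/25, 18/25, 41/50, 1]
j=0 picked index 0: u0 ∈ [0, 2/25)
j=1 picked index 1: u0 ∈ [-1/50, 4/25)
j=2 picked index 1: u0 ∈ [-3/25, 3/50)
j=3 picked index 3: u0 ∈ [-1/25, 1/50)
j=4 picked index 4: u0 ∈ [-2/25, 2/25)
j=5 picked index 5: u0 ∈ [-1/50, 7/50)
j=6 picked index 5: u0 ∈ [-3/25, 1/25)
j=7 picked index 7: u0 ∈ [-1/50, 1/50)
j=8 picked index 8: u0 ∈ [-2/25, 1/50)
j=9 picked index 9: u0 ∈ [-2/25, 1/10)
intersection: [0, 1/50)

0 1/50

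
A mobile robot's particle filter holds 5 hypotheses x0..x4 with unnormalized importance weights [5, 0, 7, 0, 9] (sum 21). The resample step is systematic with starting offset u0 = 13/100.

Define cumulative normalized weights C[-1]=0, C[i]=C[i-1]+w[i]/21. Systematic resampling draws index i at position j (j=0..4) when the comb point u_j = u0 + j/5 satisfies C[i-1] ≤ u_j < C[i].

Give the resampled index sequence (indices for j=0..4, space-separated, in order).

0 2 2 4 4

C = [5/21, 5/21, 4/7, 4/7, 1]
j=0: u_0=13/100 ∈ [0, 5/21) → index 0
j=1: u_1=33/100 ∈ [5/21, 4/7) → index 2
j=2: u_2=53/100 ∈ [5/21, 4/7) → index 2
j=3: u_3=73/100 ∈ [4/7, 1) → index 4
j=4: u_4=93/100 ∈ [4/7, 1) → index 4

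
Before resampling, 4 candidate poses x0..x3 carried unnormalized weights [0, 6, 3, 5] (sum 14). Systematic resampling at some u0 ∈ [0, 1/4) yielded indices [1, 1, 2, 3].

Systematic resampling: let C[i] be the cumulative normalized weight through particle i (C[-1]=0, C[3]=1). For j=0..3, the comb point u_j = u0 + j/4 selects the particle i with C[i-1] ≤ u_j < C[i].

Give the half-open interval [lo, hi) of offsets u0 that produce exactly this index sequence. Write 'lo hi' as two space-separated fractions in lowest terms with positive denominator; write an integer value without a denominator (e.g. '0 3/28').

C = [0, 3/7, 9/14, 1]
j=0 picked index 1: u0 ∈ [0, 3/7)
j=1 picked index 1: u0 ∈ [-1/4, 5/28)
j=2 picked index 2: u0 ∈ [-1/14, 1/7)
j=3 picked index 3: u0 ∈ [-3/28, 1/4)
intersection: [0, 1/7)

0 1/7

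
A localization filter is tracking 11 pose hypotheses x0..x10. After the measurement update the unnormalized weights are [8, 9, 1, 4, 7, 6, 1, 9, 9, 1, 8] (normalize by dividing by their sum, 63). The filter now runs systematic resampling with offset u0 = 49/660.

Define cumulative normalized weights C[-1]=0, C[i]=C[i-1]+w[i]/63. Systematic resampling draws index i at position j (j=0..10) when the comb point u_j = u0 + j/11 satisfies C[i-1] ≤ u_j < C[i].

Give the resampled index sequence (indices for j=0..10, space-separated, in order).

C = [8/63, 17/63, 2/7, 22/63, 29/63, 5/9, 4/7, 5/7, 6/7, 55/63, 1]
j=0: u_0=49/660 ∈ [0, 8/63) → index 0
j=1: u_1=109/660 ∈ [8/63, 17/63) → index 1
j=2: u_2=169/660 ∈ [8/63, 17/63) → index 1
j=3: u_3=229/660 ∈ [2/7, 22/63) → index 3
j=4: u_4=289/660 ∈ [22/63, 29/63) → index 4
j=5: u_5=349/660 ∈ [29/63, 5/9) → index 5
j=6: u_6=409/660 ∈ [4/7, 5/7) → index 7
j=7: u_7=469/660 ∈ [4/7, 5/7) → index 7
j=8: u_8=529/660 ∈ [5/7, 6/7) → index 8
j=9: u_9=589/660 ∈ [55/63, 1) → index 10
j=10: u_10=59/60 ∈ [55/63, 1) → index 10

0 1 1 3 4 5 7 7 8 10 10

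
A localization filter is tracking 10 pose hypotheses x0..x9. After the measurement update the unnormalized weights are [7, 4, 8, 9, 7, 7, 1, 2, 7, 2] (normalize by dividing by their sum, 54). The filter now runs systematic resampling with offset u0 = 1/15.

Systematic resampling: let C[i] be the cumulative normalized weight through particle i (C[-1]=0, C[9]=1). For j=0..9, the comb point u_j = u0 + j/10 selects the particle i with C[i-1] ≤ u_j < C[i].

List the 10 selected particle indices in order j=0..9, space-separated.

C = [7/54, 11/54, 19/54, 14/27, 35/54, 7/9, 43/54, 5/6, 26/27, 1]
j=0: u_0=1/15 ∈ [0, 7/54) → index 0
j=1: u_1=1/6 ∈ [7/54, 11/54) → index 1
j=2: u_2=4/15 ∈ [11/54, 19/54) → index 2
j=3: u_3=11/30 ∈ [19/54, 14/27) → index 3
j=4: u_4=7/15 ∈ [19/54, 14/27) → index 3
j=5: u_5=17/30 ∈ [14/27, 35/54) → index 4
j=6: u_6=2/3 ∈ [35/54, 7/9) → index 5
j=7: u_7=23/30 ∈ [35/54, 7/9) → index 5
j=8: u_8=13/15 ∈ [5/6, 26/27) → index 8
j=9: u_9=29/30 ∈ [26/27, 1) → index 9

0 1 2 3 3 4 5 5 8 9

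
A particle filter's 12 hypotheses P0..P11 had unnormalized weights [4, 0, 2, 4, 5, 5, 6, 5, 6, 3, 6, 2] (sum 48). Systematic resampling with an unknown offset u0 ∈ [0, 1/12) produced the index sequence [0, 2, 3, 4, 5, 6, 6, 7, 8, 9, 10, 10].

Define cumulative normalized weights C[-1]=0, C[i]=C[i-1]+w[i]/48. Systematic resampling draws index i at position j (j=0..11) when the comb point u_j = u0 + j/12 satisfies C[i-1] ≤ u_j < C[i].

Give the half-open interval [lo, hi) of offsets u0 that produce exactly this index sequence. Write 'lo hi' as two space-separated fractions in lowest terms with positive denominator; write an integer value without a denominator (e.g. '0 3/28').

C = [1/12, 1/12, 1/8, 5/24, 5/16, 5/12, 13/24, 31/48, 37/48, 5/6, 23/24, 1]
j=0 picked index 0: u0 ∈ [0, 1/12)
j=1 picked index 2: u0 ∈ [0, 1/24)
j=2 picked index 3: u0 ∈ [-1/24, 1/24)
j=3 picked index 4: u0 ∈ [-1/24, 1/16)
j=4 picked index 5: u0 ∈ [-1/48, 1/12)
j=5 picked index 6: u0 ∈ [0, 1/8)
j=6 picked index 6: u0 ∈ [-1/12, 1/24)
j=7 picked index 7: u0 ∈ [-1/24, 1/16)
j=8 picked index 8: u0 ∈ [-1/48, 5/48)
j=9 picked index 9: u0 ∈ [1/48, 1/12)
j=10 picked index 10: u0 ∈ [0, 1/8)
j=11 picked index 10: u0 ∈ [-1/12, 1/24)
intersection: [1/48, 1/24)

1/48 1/24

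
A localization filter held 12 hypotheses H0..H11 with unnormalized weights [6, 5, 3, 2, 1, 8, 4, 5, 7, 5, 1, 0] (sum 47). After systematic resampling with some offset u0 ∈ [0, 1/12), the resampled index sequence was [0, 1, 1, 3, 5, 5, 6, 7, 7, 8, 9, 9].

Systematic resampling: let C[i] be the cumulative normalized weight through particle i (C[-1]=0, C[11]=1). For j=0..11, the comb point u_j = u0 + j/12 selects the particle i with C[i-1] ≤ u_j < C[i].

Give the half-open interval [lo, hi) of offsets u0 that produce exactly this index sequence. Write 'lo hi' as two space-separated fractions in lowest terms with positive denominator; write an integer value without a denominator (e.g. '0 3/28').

C = [6/47, 11/47, 14/47, 16/47, 17/47, 25/47, 29/47, 34/47, 41/47, 46/47, 1, 1]
j=0 picked index 0: u0 ∈ [0, 6/47)
j=1 picked index 1: u0 ∈ [25/564, 85/564)
j=2 picked index 1: u0 ∈ [-11/282, 19/282)
j=3 picked index 3: u0 ∈ [9/188, 17/188)
j=4 picked index 5: u0 ∈ [4/141, 28/141)
j=5 picked index 5: u0 ∈ [-31/564, 65/564)
j=6 picked index 6: u0 ∈ [3/94, 11/94)
j=7 picked index 7: u0 ∈ [19/564, 79/564)
j=8 picked index 7: u0 ∈ [-7/141, 8/141)
j=9 picked index 8: u0 ∈ [-5/188, 23/188)
j=10 picked index 9: u0 ∈ [11/282, 41/282)
j=11 picked index 9: u0 ∈ [-25/564, 35/564)
intersection: [9/188, 8/141)

9/188 8/141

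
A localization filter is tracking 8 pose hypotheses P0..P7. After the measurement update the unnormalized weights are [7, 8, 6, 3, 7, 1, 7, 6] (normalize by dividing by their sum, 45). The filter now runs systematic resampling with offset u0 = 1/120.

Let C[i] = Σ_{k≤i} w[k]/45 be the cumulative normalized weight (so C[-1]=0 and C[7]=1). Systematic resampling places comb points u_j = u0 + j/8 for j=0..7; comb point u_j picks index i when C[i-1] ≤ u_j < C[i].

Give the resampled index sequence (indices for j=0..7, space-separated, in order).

C = [7/45, 1/3, 7/15, 8/15, 31/45, 32/45, 13/15, 1]
j=0: u_0=1/120 ∈ [0, 7/45) → index 0
j=1: u_1=2/15 ∈ [0, 7/45) → index 0
j=2: u_2=31/120 ∈ [7/45, 1/3) → index 1
j=3: u_3=23/60 ∈ [1/3, 7/15) → index 2
j=4: u_4=61/120 ∈ [7/15, 8/15) → index 3
j=5: u_5=19/30 ∈ [8/15, 31/45) → index 4
j=6: u_6=91/120 ∈ [32/45, 13/15) → index 6
j=7: u_7=53/60 ∈ [13/15, 1) → index 7

0 0 1 2 3 4 6 7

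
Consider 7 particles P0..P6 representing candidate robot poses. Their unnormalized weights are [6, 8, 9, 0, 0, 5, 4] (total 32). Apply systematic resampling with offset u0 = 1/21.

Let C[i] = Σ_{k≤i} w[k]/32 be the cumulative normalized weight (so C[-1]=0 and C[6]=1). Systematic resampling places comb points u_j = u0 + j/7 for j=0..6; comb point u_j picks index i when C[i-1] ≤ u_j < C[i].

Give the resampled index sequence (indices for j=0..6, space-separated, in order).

0 1 1 2 2 5 6

C = [3/16, 7/16, 23/32, 23/32, 23/32, 7/8, 1]
j=0: u_0=1/21 ∈ [0, 3/16) → index 0
j=1: u_1=4/21 ∈ [3/16, 7/16) → index 1
j=2: u_2=1/3 ∈ [3/16, 7/16) → index 1
j=3: u_3=10/21 ∈ [7/16, 23/32) → index 2
j=4: u_4=13/21 ∈ [7/16, 23/32) → index 2
j=5: u_5=16/21 ∈ [23/32, 7/8) → index 5
j=6: u_6=19/21 ∈ [7/8, 1) → index 6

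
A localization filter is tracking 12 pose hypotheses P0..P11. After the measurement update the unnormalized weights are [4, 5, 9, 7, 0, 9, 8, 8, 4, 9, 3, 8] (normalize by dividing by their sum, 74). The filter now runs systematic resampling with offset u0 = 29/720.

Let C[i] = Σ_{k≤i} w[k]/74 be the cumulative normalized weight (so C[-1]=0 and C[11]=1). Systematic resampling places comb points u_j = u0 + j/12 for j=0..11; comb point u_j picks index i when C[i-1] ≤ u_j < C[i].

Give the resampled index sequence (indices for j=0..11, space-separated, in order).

0 2 2 3 5 5 6 7 8 9 10 11

C = [2/37, 9/74, 9/37, 25/74, 25/74, 17/37, 21/37, 25/37, 27/37, 63/74, 33/37, 1]
j=0: u_0=29/720 ∈ [0, 2/37) → index 0
j=1: u_1=89/720 ∈ [9/74, 9/37) → index 2
j=2: u_2=149/720 ∈ [9/74, 9/37) → index 2
j=3: u_3=209/720 ∈ [9/37, 25/74) → index 3
j=4: u_4=269/720 ∈ [25/74, 17/37) → index 5
j=5: u_5=329/720 ∈ [25/74, 17/37) → index 5
j=6: u_6=389/720 ∈ [17/37, 21/37) → index 6
j=7: u_7=449/720 ∈ [21/37, 25/37) → index 7
j=8: u_8=509/720 ∈ [25/37, 27/37) → index 8
j=9: u_9=569/720 ∈ [27/37, 63/74) → index 9
j=10: u_10=629/720 ∈ [63/74, 33/37) → index 10
j=11: u_11=689/720 ∈ [33/37, 1) → index 11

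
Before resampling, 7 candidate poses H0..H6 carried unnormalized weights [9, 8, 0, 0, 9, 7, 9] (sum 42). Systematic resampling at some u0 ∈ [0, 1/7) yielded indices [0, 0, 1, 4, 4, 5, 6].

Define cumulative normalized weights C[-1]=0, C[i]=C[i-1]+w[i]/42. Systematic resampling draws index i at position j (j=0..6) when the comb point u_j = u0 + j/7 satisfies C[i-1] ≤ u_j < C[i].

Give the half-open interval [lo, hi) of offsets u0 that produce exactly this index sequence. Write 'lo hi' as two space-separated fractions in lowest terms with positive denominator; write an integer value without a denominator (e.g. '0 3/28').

C = [3/14, 17/42, 17/42, 17/42, 13/21, 11/14, 1]
j=0 picked index 0: u0 ∈ [0, 3/14)
j=1 picked index 0: u0 ∈ [-1/7, 1/14)
j=2 picked index 1: u0 ∈ [-1/14, 5/42)
j=3 picked index 4: u0 ∈ [-1/42, 4/21)
j=4 picked index 4: u0 ∈ [-1/6, 1/21)
j=5 picked index 5: u0 ∈ [-2/21, 1/14)
j=6 picked index 6: u0 ∈ [-1/14, 1/7)
intersection: [0, 1/21)

0 1/21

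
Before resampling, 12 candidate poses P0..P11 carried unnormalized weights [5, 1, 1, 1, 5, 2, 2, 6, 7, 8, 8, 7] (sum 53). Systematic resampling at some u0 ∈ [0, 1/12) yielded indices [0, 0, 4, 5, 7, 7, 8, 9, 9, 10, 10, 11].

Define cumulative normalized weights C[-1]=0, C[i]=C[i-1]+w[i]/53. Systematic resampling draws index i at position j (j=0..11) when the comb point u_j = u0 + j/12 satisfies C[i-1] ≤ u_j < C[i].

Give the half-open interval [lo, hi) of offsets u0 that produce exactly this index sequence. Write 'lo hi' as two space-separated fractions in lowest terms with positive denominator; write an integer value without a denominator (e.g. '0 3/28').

0 7/636

C = [5/53, 6/53, 7/53, 8/53, 13/53, 15/53, 17/53, 23/53, 30/53, 38/53, 46/53, 1]
j=0 picked index 0: u0 ∈ [0, 5/53)
j=1 picked index 0: u0 ∈ [-1/12, 7/636)
j=2 picked index 4: u0 ∈ [-5/318, 25/318)
j=3 picked index 5: u0 ∈ [-1/212, 7/212)
j=4 picked index 7: u0 ∈ [-2/159, 16/159)
j=5 picked index 7: u0 ∈ [-61/636, 11/636)
j=6 picked index 8: u0 ∈ [-7/106, 7/106)
j=7 picked index 9: u0 ∈ [-11/636, 85/636)
j=8 picked index 9: u0 ∈ [-16/159, 8/159)
j=9 picked index 10: u0 ∈ [-7/212, 25/212)
j=10 picked index 10: u0 ∈ [-37/318, 11/318)
j=11 picked index 11: u0 ∈ [-31/636, 1/12)
intersection: [0, 7/636)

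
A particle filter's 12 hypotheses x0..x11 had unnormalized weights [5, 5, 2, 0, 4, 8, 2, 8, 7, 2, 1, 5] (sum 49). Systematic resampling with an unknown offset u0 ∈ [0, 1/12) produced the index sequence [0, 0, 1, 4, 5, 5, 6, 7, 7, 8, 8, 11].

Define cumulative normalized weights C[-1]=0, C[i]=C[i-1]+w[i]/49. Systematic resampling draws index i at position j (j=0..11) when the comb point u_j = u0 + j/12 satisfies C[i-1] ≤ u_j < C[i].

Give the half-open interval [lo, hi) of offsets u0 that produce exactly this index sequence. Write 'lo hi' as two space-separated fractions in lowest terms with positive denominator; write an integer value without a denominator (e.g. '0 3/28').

0 1/294

C = [5/49, 10/49, 12/49, 12/49, 16/49, 24/49, 26/49, 34/49, 41/49, 43/49, 44/49, 1]
j=0 picked index 0: u0 ∈ [0, 5/49)
j=1 picked index 0: u0 ∈ [-1/12, 11/588)
j=2 picked index 1: u0 ∈ [-19/294, 11/294)
j=3 picked index 4: u0 ∈ [-1/196, 15/196)
j=4 picked index 5: u0 ∈ [-1/147, 23/147)
j=5 picked index 5: u0 ∈ [-53/588, 43/588)
j=6 picked index 6: u0 ∈ [-1/98, 3/98)
j=7 picked index 7: u0 ∈ [-31/588, 65/588)
j=8 picked index 7: u0 ∈ [-20/147, 4/147)
j=9 picked index 8: u0 ∈ [-11/196, 17/196)
j=10 picked index 8: u0 ∈ [-41/294, 1/294)
j=11 picked index 11: u0 ∈ [-11/588, 1/12)
intersection: [0, 1/294)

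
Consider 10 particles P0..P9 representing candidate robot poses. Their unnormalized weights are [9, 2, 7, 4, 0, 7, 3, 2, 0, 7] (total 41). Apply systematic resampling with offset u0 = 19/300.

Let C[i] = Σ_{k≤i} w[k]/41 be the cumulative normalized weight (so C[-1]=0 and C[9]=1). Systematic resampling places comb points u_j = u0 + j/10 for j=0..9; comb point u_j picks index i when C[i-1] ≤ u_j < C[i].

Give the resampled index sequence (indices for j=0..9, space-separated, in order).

C = [9/41, 11/41, 18/41, 22/41, 22/41, 29/41, 32/41, 34/41, 34/41, 1]
j=0: u_0=19/300 ∈ [0, 9/41) → index 0
j=1: u_1=49/300 ∈ [0, 9/41) → index 0
j=2: u_2=79/300 ∈ [9/41, 11/41) → index 1
j=3: u_3=109/300 ∈ [11/41, 18/41) → index 2
j=4: u_4=139/300 ∈ [18/41, 22/41) → index 3
j=5: u_5=169/300 ∈ [22/41, 29/41) → index 5
j=6: u_6=199/300 ∈ [22/41, 29/41) → index 5
j=7: u_7=229/300 ∈ [29/41, 32/41) → index 6
j=8: u_8=259/300 ∈ [34/41, 1) → index 9
j=9: u_9=289/300 ∈ [34/41, 1) → index 9

0 0 1 2 3 5 5 6 9 9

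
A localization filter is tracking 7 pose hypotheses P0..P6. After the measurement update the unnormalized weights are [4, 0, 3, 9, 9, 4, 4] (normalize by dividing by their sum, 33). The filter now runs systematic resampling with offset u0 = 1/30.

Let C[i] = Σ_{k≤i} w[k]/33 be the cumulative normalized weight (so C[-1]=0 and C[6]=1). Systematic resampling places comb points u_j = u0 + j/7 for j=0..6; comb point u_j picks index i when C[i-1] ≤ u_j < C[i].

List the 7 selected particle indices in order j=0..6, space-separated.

C = [4/33, 4/33, 7/33, 16/33, 25/33, 29/33, 1]
j=0: u_0=1/30 ∈ [0, 4/33) → index 0
j=1: u_1=37/210 ∈ [4/33, 7/33) → index 2
j=2: u_2=67/210 ∈ [7/33, 16/33) → index 3
j=3: u_3=97/210 ∈ [7/33, 16/33) → index 3
j=4: u_4=127/210 ∈ [16/33, 25/33) → index 4
j=5: u_5=157/210 ∈ [16/33, 25/33) → index 4
j=6: u_6=187/210 ∈ [29/33, 1) → index 6

0 2 3 3 4 4 6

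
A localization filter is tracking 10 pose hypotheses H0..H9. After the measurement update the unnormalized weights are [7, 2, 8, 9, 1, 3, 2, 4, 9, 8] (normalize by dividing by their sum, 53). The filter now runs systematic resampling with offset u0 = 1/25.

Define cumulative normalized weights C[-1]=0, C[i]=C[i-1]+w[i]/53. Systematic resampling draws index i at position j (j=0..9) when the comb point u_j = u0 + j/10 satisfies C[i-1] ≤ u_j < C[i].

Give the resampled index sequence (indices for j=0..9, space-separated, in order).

0 1 2 3 3 5 7 8 8 9

C = [7/53, 9/53, 17/53, 26/53, 27/53, 30/53, 32/53, 36/53, 45/53, 1]
j=0: u_0=1/25 ∈ [0, 7/53) → index 0
j=1: u_1=7/50 ∈ [7/53, 9/53) → index 1
j=2: u_2=6/25 ∈ [9/53, 17/53) → index 2
j=3: u_3=17/50 ∈ [17/53, 26/53) → index 3
j=4: u_4=11/25 ∈ [17/53, 26/53) → index 3
j=5: u_5=27/50 ∈ [27/53, 30/53) → index 5
j=6: u_6=16/25 ∈ [32/53, 36/53) → index 7
j=7: u_7=37/50 ∈ [36/53, 45/53) → index 8
j=8: u_8=21/25 ∈ [36/53, 45/53) → index 8
j=9: u_9=47/50 ∈ [45/53, 1) → index 9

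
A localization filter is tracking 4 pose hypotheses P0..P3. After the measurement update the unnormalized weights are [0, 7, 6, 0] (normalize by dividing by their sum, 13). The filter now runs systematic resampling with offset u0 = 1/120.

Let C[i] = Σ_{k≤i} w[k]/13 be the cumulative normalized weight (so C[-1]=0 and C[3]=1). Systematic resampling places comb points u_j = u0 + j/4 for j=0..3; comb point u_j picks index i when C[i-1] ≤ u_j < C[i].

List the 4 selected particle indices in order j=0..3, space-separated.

C = [0, 7/13, 1, 1]
j=0: u_0=1/120 ∈ [0, 7/13) → index 1
j=1: u_1=31/120 ∈ [0, 7/13) → index 1
j=2: u_2=61/120 ∈ [0, 7/13) → index 1
j=3: u_3=91/120 ∈ [7/13, 1) → index 2

1 1 1 2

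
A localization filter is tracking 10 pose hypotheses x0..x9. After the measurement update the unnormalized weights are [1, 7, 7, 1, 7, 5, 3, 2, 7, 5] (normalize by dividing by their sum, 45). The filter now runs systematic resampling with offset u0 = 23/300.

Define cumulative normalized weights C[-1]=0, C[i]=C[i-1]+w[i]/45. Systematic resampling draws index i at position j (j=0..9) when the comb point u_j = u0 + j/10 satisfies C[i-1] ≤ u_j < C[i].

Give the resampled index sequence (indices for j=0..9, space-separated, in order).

1 1 2 4 4 5 6 8 8 9

C = [1/45, 8/45, 1/3, 16/45, 23/45, 28/45, 31/45, 11/15, 8/9, 1]
j=0: u_0=23/300 ∈ [1/45, 8/45) → index 1
j=1: u_1=53/300 ∈ [1/45, 8/45) → index 1
j=2: u_2=83/300 ∈ [8/45, 1/3) → index 2
j=3: u_3=113/300 ∈ [16/45, 23/45) → index 4
j=4: u_4=143/300 ∈ [16/45, 23/45) → index 4
j=5: u_5=173/300 ∈ [23/45, 28/45) → index 5
j=6: u_6=203/300 ∈ [28/45, 31/45) → index 6
j=7: u_7=233/300 ∈ [11/15, 8/9) → index 8
j=8: u_8=263/300 ∈ [11/15, 8/9) → index 8
j=9: u_9=293/300 ∈ [8/9, 1) → index 9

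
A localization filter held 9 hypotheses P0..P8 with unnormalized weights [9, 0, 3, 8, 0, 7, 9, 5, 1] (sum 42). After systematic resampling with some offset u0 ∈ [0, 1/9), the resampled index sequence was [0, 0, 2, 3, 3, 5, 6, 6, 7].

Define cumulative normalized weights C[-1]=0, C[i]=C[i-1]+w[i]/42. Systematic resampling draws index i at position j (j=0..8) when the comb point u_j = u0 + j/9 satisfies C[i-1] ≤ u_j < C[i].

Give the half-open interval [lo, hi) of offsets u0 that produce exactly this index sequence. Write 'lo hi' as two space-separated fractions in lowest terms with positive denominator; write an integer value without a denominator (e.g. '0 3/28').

0 2/63

C = [3/14, 3/14, 2/7, 10/21, 10/21, 9/14, 6/7, 41/42, 1]
j=0 picked index 0: u0 ∈ [0, 3/14)
j=1 picked index 0: u0 ∈ [-1/9, 13/126)
j=2 picked index 2: u0 ∈ [-1/126, 4/63)
j=3 picked index 3: u0 ∈ [-1/21, 1/7)
j=4 picked index 3: u0 ∈ [-10/63, 2/63)
j=5 picked index 5: u0 ∈ [-5/63, 11/126)
j=6 picked index 6: u0 ∈ [-1/42, 4/21)
j=7 picked index 6: u0 ∈ [-17/126, 5/63)
j=8 picked index 7: u0 ∈ [-2/63, 11/126)
intersection: [0, 2/63)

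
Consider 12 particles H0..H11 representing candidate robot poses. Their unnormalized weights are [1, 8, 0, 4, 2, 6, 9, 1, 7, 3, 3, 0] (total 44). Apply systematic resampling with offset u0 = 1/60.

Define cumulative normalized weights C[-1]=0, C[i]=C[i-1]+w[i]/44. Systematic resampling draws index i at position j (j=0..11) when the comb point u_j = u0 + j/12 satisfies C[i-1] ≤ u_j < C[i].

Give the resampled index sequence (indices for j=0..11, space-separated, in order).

0 1 1 3 5 5 6 6 7 8 8 10

C = [1/44, 9/44, 9/44, 13/44, 15/44, 21/44, 15/22, 31/44, 19/22, 41/44, 1, 1]
j=0: u_0=1/60 ∈ [0, 1/44) → index 0
j=1: u_1=1/10 ∈ [1/44, 9/44) → index 1
j=2: u_2=11/60 ∈ [1/44, 9/44) → index 1
j=3: u_3=4/15 ∈ [9/44, 13/44) → index 3
j=4: u_4=7/20 ∈ [15/44, 21/44) → index 5
j=5: u_5=13/30 ∈ [15/44, 21/44) → index 5
j=6: u_6=31/60 ∈ [21/44, 15/22) → index 6
j=7: u_7=3/5 ∈ [21/44, 15/22) → index 6
j=8: u_8=41/60 ∈ [15/22, 31/44) → index 7
j=9: u_9=23/30 ∈ [31/44, 19/22) → index 8
j=10: u_10=17/20 ∈ [31/44, 19/22) → index 8
j=11: u_11=14/15 ∈ [41/44, 1) → index 10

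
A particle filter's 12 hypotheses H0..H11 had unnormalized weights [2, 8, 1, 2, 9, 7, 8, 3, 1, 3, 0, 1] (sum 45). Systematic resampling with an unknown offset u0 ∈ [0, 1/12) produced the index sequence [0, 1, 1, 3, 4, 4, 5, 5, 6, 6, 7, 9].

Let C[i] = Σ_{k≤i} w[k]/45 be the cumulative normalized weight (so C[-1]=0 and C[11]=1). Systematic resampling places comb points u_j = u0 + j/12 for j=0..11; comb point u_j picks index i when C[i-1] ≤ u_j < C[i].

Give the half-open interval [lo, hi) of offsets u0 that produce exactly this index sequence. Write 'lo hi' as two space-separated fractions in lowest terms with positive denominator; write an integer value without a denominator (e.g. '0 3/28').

0 7/180

C = [2/45, 2/9, 11/45, 13/45, 22/45, 29/45, 37/45, 8/9, 41/45, 44/45, 44/45, 1]
j=0 picked index 0: u0 ∈ [0, 2/45)
j=1 picked index 1: u0 ∈ [-7/180, 5/36)
j=2 picked index 1: u0 ∈ [-11/90, 1/18)
j=3 picked index 3: u0 ∈ [-1/180, 7/180)
j=4 picked index 4: u0 ∈ [-2/45, 7/45)
j=5 picked index 4: u0 ∈ [-23/180, 13/180)
j=6 picked index 5: u0 ∈ [-1/90, 13/90)
j=7 picked index 5: u0 ∈ [-17/180, 11/180)
j=8 picked index 6: u0 ∈ [-1/45, 7/45)
j=9 picked index 6: u0 ∈ [-19/180, 13/180)
j=10 picked index 7: u0 ∈ [-1/90, 1/18)
j=11 picked index 9: u0 ∈ [-1/180, 11/180)
intersection: [0, 7/180)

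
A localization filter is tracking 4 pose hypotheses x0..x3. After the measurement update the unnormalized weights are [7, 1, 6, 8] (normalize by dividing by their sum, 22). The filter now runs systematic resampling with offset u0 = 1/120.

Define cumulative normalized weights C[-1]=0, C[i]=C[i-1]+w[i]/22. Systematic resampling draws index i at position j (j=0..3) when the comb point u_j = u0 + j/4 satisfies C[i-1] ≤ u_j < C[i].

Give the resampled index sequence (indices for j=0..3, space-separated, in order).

0 0 2 3

C = [7/22, 4/11, 7/11, 1]
j=0: u_0=1/120 ∈ [0, 7/22) → index 0
j=1: u_1=31/120 ∈ [0, 7/22) → index 0
j=2: u_2=61/120 ∈ [4/11, 7/11) → index 2
j=3: u_3=91/120 ∈ [7/11, 1) → index 3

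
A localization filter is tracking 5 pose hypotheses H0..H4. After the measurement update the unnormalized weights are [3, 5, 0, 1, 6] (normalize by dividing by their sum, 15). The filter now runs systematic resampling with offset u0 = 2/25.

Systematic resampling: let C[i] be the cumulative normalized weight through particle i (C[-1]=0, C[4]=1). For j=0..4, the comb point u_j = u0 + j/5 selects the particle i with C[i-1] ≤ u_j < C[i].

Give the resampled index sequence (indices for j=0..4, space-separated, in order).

C = [1/5, 8/15, 8/15, 3/5, 1]
j=0: u_0=2/25 ∈ [0, 1/5) → index 0
j=1: u_1=7/25 ∈ [1/5, 8/15) → index 1
j=2: u_2=12/25 ∈ [1/5, 8/15) → index 1
j=3: u_3=17/25 ∈ [3/5, 1) → index 4
j=4: u_4=22/25 ∈ [3/5, 1) → index 4

0 1 1 4 4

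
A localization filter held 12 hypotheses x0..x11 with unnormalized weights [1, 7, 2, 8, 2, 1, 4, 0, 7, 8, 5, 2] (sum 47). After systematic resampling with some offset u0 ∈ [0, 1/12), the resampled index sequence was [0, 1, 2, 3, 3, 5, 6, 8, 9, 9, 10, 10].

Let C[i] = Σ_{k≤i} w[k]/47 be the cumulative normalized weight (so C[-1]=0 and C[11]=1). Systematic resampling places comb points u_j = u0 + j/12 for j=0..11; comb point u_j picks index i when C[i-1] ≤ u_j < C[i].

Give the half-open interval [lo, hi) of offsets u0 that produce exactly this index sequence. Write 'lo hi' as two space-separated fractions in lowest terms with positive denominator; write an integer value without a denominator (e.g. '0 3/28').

5/282 1/47

C = [1/47, 8/47, 10/47, 18/47, 20/47, 21/47, 25/47, 25/47, 32/47, 40/47, 45/47, 1]
j=0 picked index 0: u0 ∈ [0, 1/47)
j=1 picked index 1: u0 ∈ [-35/564, 49/564)
j=2 picked index 2: u0 ∈ [1/282, 13/282)
j=3 picked index 3: u0 ∈ [-7/188, 25/188)
j=4 picked index 3: u0 ∈ [-17/141, 7/141)
j=5 picked index 5: u0 ∈ [5/564, 17/564)
j=6 picked index 6: u0 ∈ [-5/94, 3/94)
j=7 picked index 8: u0 ∈ [-29/564, 55/564)
j=8 picked index 9: u0 ∈ [2/141, 26/141)
j=9 picked index 9: u0 ∈ [-13/188, 19/188)
j=10 picked index 10: u0 ∈ [5/282, 35/282)
j=11 picked index 10: u0 ∈ [-37/564, 23/564)
intersection: [5/282, 1/47)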